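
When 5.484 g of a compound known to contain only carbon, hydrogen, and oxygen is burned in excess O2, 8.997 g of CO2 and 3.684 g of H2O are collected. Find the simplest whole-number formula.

mol C = 8.997 / 44.01 = 0.2044; mass C = 0.2044 × 12.01 = 2.455 g
mol H = 2 × (3.684 / 18.02) = 0.4089; mass H = 0.4089 × 1.008 = 0.4122 g
mass O = 5.484 − (2.867) = 2.617 g → mol O = 0.1635
Smallest is O at 0.1635 mol; normalising gives C 1.250, H 2.500, O 1.000
Multiply by 4: C 5.00, H 10.00, O 4.00 → C5H10O4

C5H10O4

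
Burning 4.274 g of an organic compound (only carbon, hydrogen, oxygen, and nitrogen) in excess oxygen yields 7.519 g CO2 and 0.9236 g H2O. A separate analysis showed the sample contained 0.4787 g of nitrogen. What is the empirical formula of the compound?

mol C = 7.519 / 44.01 = 0.1708; mass C = 0.1708 × 12.01 = 2.052 g
mol H = 2 × (0.9236 / 18.02) = 0.1025; mass H = 0.1025 × 1.008 = 0.1033 g
mol N = 0.4787 / 14.01 = 0.03417
mass O = 4.274 − (2.634) = 1.640 g → mol O = 0.1025
Divide by the smallest (0.03417 mol N): C 5.000, H 3.000, N 1.000, O 3.000
→ C5H3NO3

C5H3NO3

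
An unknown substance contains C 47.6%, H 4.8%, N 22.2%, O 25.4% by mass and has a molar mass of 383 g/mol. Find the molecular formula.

C15H18N6O6

Assume 100 g: 47.6 g C, 4.8 g H, 22.2 g N, 25.4 g O.
C: 47.6 g ÷ 12.01 g/mol = 3.963 mol
H: 4.8 g ÷ 1.008 g/mol = 4.762 mol
N: 22.2 g ÷ 14.01 g/mol = 1.585 mol
O: 25.4 g ÷ 16.00 g/mol = 1.587 mol
Divide by the smallest (1.585 mol N): C 2.501, H 3.005, N 1.000, O 1.002
×2: C 5.00, H 6.01, N 2.00, O 2.00 → C5H6N2O2
Empirical-formula mass = 126.12 g/mol
n = 383 / 126.12 = 3.04 ≈ 3
Molecular formula = (C5H6N2O2)×3 = C15H18N6O6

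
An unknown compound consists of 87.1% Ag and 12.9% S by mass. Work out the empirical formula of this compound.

Assume 100 g: 87.1 g Ag, 12.9 g S.
Moles — Ag: 87.1 / 107.87 = 0.8075 mol; S: 12.9 / 32.07 = 0.4022 mol
Smallest is S at 0.4022 mol; normalising gives Ag 2.007, S 1.000
≈ 2:1 → Ag2S

Ag2S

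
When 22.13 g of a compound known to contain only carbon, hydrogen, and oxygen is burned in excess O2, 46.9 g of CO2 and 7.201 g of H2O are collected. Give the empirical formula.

C4H3O2

mol C = 46.9 / 44.01 = 1.066; mass C = 1.066 × 12.01 = 12.80 g
mol H = 2 × (7.201 / 18.02) = 0.7992; mass H = 0.7992 × 1.008 = 0.8056 g
mass O = 22.13 − (13.60) = 8.526 g → mol O = 0.5329
Smallest is O at 0.5329 mol; normalising gives C 2.000, H 1.500, O 1.000
Scaling by 2: C 4.00, H 3.00, O 2.00 → C4H3O2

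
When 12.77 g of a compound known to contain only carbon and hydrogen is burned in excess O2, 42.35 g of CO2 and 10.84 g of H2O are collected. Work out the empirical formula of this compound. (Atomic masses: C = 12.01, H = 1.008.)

C4H5

mol C = 42.35 / 44.01 = 0.9623; mass C = 0.9623 × 12.01 = 11.56 g
mol H = 2 × (10.84 / 18.02) = 1.203; mass H = 1.203 × 1.008 = 1.213 g
Smallest is C at 0.9623 mol; normalising gives C 1.000, H 1.250
Multiply by 4: C 4.00, H 5.00 → C4H5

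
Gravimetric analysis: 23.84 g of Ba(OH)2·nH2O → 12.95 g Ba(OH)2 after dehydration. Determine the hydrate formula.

Ba(OH)2·8H2O

Mass of water lost = 23.84 − 12.95 = 10.89 g → 10.89 / 18.02 = 0.6043 mol H2O
Molar mass of Ba(OH)2 = 171.35 g/mol → mol Ba(OH)2 = 12.95 / 171.35 = 0.07558
n = 0.6043 / 0.07558 = 8.00 ≈ 8 → Ba(OH)2·8H2O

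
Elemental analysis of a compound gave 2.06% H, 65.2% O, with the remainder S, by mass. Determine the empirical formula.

Assume 100 g: 2.06 g H, 65.2 g O, 32.74 g S.
H: 2.06 g ÷ 1.008 g/mol = 2.044 mol
O: 65.2 g ÷ 16.00 g/mol = 4.075 mol
S: 32.74 g ÷ 32.07 g/mol = 1.021 mol
Ratios (÷ 1.021): H 2.002, O 3.992, S 1.000
→ H2O4S

H2O4S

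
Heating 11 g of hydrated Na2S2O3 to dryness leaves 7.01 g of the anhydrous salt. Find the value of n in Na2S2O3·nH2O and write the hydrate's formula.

Mass of water lost = 11 − 7.01 = 3.99 g → 3.99 / 18.02 = 0.2214 mol H2O
Molar mass of Na2S2O3 = 158.12 g/mol → mol Na2S2O3 = 7.01 / 158.12 = 0.04433
n = 0.2214 / 0.04433 = 4.99 ≈ 5 → Na2S2O3·5H2O

Na2S2O3·5H2O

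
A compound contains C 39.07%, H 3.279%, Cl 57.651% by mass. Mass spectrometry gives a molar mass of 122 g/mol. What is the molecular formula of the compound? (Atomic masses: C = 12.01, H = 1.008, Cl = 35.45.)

Assume 100 g: 39.07 g C, 3.279 g H, 57.651 g Cl.
Moles — C: 39.07 / 12.01 = 3.253 mol; H: 3.279 / 1.008 = 3.253 mol; Cl: 57.651 / 35.45 = 1.626 mol
Divide by the smallest (1.626 mol Cl): C 2.000, H 2.000, Cl 1.000
≈ 2:2:1 → C2H2Cl
Empirical-formula mass = 61.49 g/mol
n = 122 / 61.49 = 1.98 ≈ 2
Molecular formula = (C2H2Cl)×2 = C4H4Cl2

C4H4Cl2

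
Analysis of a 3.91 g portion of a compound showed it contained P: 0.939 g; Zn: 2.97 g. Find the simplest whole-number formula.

P2Zn3

P: 0.939 g ÷ 30.97 g/mol = 0.03032 mol
Zn: 2.97 g ÷ 65.38 g/mol = 0.04543 mol
Ratios (÷ 0.03032): P 1.000, Zn 1.498
Scaling by 2: P 2.00, Zn 3.00 → P2Zn3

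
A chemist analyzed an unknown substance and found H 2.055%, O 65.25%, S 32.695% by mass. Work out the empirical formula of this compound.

Assume 100 g: 2.055 g H, 65.25 g O, 32.695 g S.
n(H) = 2.055/1.008 = 2.039, n(O) = 65.25/16.00 = 4.078, n(S) = 32.695/32.07 = 1.019
Ratios (÷ 1.019): H 2.000, O 4.000, S 1.000
≈ 2:4:1 → H2O4S

H2O4S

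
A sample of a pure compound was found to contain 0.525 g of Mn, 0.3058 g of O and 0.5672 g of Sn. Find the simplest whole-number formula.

n(Mn) = 0.525/54.94 = 0.009556, n(O) = 0.3058/16.00 = 0.01911, n(Sn) = 0.5672/118.71 = 0.004778
Divide by the smallest (0.004778 mol Sn): Mn 2.000, O 4.000, Sn 1.000
≈ 2:4:1 → Mn2O4Sn

Mn2O4Sn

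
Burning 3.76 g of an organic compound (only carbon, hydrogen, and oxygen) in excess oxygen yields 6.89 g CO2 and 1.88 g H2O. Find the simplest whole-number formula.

C3H4O2

mol C = 6.89 / 44.01 = 0.1566; mass C = 0.1566 × 12.01 = 1.880 g
mol H = 2 × (1.88 / 18.02) = 0.2087; mass H = 0.2087 × 1.008 = 0.2103 g
mass O = 3.76 − (2.091) = 1.669 g → mol O = 0.1043
Divide by the smallest (0.1043 mol O): C 1.500, H 2.000, O 1.000
Scaling by 2: C 3.00, H 4.00, O 2.00 → C3H4O2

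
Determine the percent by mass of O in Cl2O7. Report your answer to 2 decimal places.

61.24%

Molar mass = 2(35.45) + 7(16.00) = 182.900 g/mol
Mass of O per mole = 7 × 16.00 = 112.000 g
% O = 112.000 / 182.900 × 100 = 61.24%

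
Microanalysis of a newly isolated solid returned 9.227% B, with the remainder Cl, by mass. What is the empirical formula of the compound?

Assume 100 g: 9.227 g B, 90.773 g Cl.
n(B) = 9.227/10.81 = 0.8536, n(Cl) = 90.773/35.45 = 2.561
Smallest is B at 0.8536 mol; normalising gives B 1.000, Cl 3.000
≈ 1:3 → BCl3

BCl3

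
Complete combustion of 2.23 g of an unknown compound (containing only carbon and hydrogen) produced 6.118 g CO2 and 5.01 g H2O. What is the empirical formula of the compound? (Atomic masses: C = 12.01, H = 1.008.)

mol C = 6.118 / 44.01 = 0.1390; mass C = 0.1390 × 12.01 = 1.670 g
mol H = 2 × (5.01 / 18.02) = 0.5560; mass H = 0.5560 × 1.008 = 0.5605 g
Divide by the smallest (0.139 mol C): C 1.000, H 4.000
≈ 1:4 → CH4

CH4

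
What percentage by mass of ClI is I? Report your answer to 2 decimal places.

Molar mass = 1(35.45) + 1(126.90) = 162.350 g/mol
Mass of I per mole = 1 × 126.90 = 126.900 g
% I = 126.900 / 162.350 × 100 = 78.16%

78.16%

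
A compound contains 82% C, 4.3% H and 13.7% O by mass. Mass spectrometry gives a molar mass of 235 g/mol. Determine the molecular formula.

Assume 100 g: 82 g C, 4.3 g H, 13.7 g O.
Moles — C: 82 / 12.01 = 6.828 mol; H: 4.3 / 1.008 = 4.266 mol; O: 13.7 / 16.00 = 0.8562 mol
Smallest is O at 0.8562 mol; normalising gives C 7.974, H 4.982, O 1.000
Ratio ≈ 8:5:1, so the empirical formula is C8H5O
Empirical-formula mass = 117.12 g/mol
n = 235 / 117.12 = 2.01 ≈ 2
Molecular formula = (C8H5O)×2 = C16H10O2

C16H10O2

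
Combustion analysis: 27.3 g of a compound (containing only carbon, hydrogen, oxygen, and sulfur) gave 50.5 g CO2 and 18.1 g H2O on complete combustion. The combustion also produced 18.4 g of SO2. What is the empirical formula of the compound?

C8H14OS2

mol C = 50.5 / 44.01 = 1.147; mass C = 1.147 × 12.01 = 13.78 g
mol H = 2 × (18.1 / 18.02) = 2.009; mass H = 2.009 × 1.008 = 2.025 g
mol S = 18.4 / 64.07 = 0.2872; mass S = 9.210 g
mass O = 27.3 − (25.02) = 2.284 g → mol O = 0.1427
Ratios (÷ 0.1427): C 8.039, H 14.073, O 1.000, S 2.012
→ C8H14OS2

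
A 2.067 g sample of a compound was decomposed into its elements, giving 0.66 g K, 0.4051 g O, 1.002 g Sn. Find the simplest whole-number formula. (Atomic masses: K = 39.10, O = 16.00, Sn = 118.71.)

K2O3Sn

K: 0.66 g ÷ 39.10 g/mol = 0.01688 mol
O: 0.4051 g ÷ 16.00 g/mol = 0.02532 mol
Sn: 1.002 g ÷ 118.71 g/mol = 0.008441 mol
Smallest is Sn at 0.008441 mol; normalising gives K 2.000, O 3.000, Sn 1.000
≈ 2:3:1 → K2O3Sn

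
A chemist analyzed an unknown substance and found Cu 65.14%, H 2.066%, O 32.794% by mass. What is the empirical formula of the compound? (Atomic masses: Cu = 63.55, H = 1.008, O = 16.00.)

Assume 100 g: 65.14 g Cu, 2.066 g H, 32.794 g O.
n(Cu) = 65.14/63.55 = 1.025, n(H) = 2.066/1.008 = 2.05, n(O) = 32.794/16.00 = 2.05
Ratios (÷ 1.025): Cu 1.000, H 2.000, O 2.000
Ratio ≈ 1:2:2, so the empirical formula is CuH2O2

CuH2O2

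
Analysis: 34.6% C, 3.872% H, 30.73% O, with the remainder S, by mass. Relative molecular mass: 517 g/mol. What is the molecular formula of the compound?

C15H20O10S5

Assume 100 g: 34.6 g C, 3.872 g H, 30.73 g O, 30.798 g S.
C: 34.6 g ÷ 12.01 g/mol = 2.881 mol
H: 3.872 g ÷ 1.008 g/mol = 3.841 mol
O: 30.73 g ÷ 16.00 g/mol = 1.921 mol
S: 30.798 g ÷ 32.07 g/mol = 0.9603 mol
Divide by the smallest (0.9603 mol S): C 3.000, H 4.000, O 2.000, S 1.000
Ratio ≈ 3:4:2:1, so the empirical formula is C3H4O2S
Empirical-formula mass = 104.13 g/mol
n = 517 / 104.13 = 4.96 ≈ 5
Molecular formula = (C3H4O2S)×5 = C15H20O10S5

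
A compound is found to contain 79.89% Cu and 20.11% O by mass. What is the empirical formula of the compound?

CuO

Assume 100 g: 79.89 g Cu, 20.11 g O.
Moles — Cu: 79.89 / 63.55 = 1.257 mol; O: 20.11 / 16.00 = 1.257 mol
Ratios (÷ 1.257): Cu 1.000, O 1.000
Ratio ≈ 1:1, so the empirical formula is CuO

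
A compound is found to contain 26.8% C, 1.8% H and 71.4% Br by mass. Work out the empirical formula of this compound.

C5H4Br2

Assume 100 g: 26.8 g C, 1.8 g H, 71.4 g Br.
C: 26.8 g ÷ 12.01 g/mol = 2.231 mol
H: 1.8 g ÷ 1.008 g/mol = 1.786 mol
Br: 71.4 g ÷ 79.90 g/mol = 0.8936 mol
Ratios (÷ 0.8936): C 2.497, H 1.998, Br 1.000
Multiply by 2: C 4.99, H 4.00, Br 2.00 → C5H4Br2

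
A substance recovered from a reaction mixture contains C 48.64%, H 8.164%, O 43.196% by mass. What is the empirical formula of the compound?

C3H6O2

Assume 100 g: 48.64 g C, 8.164 g H, 43.196 g O.
C: 48.64 g ÷ 12.01 g/mol = 4.05 mol
H: 8.164 g ÷ 1.008 g/mol = 8.099 mol
O: 43.196 g ÷ 16.00 g/mol = 2.7 mol
Ratios (÷ 2.7): C 1.500, H 3.000, O 1.000
Multiply by 2: C 3.00, H 6.00, O 2.00 → C3H6O2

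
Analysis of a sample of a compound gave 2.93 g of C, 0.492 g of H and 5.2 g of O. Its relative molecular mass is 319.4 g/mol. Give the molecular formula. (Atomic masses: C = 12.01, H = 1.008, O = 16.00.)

C9H18O12

C: 2.93 g ÷ 12.01 g/mol = 0.244 mol
H: 0.492 g ÷ 1.008 g/mol = 0.4881 mol
O: 5.2 g ÷ 16.00 g/mol = 0.325 mol
Divide by the smallest (0.244 mol C): C 1.000, H 2.001, O 1.332
Scaling by 3: C 3.00, H 6.00, O 4.00 → C3H6O4
Empirical-formula mass = 106.08 g/mol
n = 319.4 / 106.08 = 3.01 ≈ 3
Molecular formula = (C3H6O4)×3 = C9H18O12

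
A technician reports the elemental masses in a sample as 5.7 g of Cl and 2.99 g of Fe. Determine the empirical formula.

Cl3Fe

Cl: 5.7 g ÷ 35.45 g/mol = 0.1608 mol
Fe: 2.99 g ÷ 55.85 g/mol = 0.05354 mol
Divide by the smallest (0.05354 mol Fe): Cl 3.003, Fe 1.000
≈ 3:1 → Cl3Fe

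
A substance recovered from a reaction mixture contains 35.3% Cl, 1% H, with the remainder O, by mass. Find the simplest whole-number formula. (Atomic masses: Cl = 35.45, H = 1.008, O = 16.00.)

ClHO4

Assume 100 g: 35.3 g Cl, 1 g H, 63.7 g O.
Moles — Cl: 35.3 / 35.45 = 0.9958 mol; H: 1 / 1.008 = 0.9921 mol; O: 63.7 / 16.00 = 3.981 mol
Ratios (÷ 0.9921): Cl 1.004, H 1.000, O 4.013
→ ClHO4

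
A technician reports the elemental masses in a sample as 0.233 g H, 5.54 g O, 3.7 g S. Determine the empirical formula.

H2O3S

H: 0.233 g ÷ 1.008 g/mol = 0.2312 mol
O: 5.54 g ÷ 16.00 g/mol = 0.3463 mol
S: 3.7 g ÷ 32.07 g/mol = 0.1154 mol
Divide by the smallest (0.1154 mol S): H 2.004, O 3.001, S 1.000
≈ 2:3:1 → H2O3S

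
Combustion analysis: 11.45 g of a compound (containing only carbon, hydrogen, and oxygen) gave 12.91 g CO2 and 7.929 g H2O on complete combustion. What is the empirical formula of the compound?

mol C = 12.91 / 44.01 = 0.2933; mass C = 0.2933 × 12.01 = 3.523 g
mol H = 2 × (7.929 / 18.02) = 0.8800; mass H = 0.8800 × 1.008 = 0.8871 g
mass O = 11.45 − (4.410) = 7.040 g → mol O = 0.4400
Smallest is C at 0.2933 mol; normalising gives C 1.000, H 3.000, O 1.500
Scaling by 2: C 2.00, H 6.00, O 3.00 → C2H6O3

C2H6O3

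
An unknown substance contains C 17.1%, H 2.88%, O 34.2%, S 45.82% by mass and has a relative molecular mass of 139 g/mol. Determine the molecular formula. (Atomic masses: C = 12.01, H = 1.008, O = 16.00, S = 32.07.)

Assume 100 g: 17.1 g C, 2.88 g H, 34.2 g O, 45.82 g S.
C: 17.1 g ÷ 12.01 g/mol = 1.424 mol
H: 2.88 g ÷ 1.008 g/mol = 2.857 mol
O: 34.2 g ÷ 16.00 g/mol = 2.138 mol
S: 45.82 g ÷ 32.07 g/mol = 1.429 mol
Divide by the smallest (1.424 mol C): C 1.000, H 2.007, O 1.501, S 1.003
×2: C 2.00, H 4.01, O 3.00, S 2.01 → C2H4O3S2
Empirical-formula mass = 140.19 g/mol
n = 139 / 140.19 = 0.99 ≈ 1
Molecular formula = empirical formula = C2H4O3S2

C2H4O3S2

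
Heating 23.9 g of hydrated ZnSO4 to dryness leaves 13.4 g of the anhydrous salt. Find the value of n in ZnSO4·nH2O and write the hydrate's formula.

ZnSO4·7H2O

Mass of water lost = 23.9 − 13.4 = 10.5 g → 10.5 / 18.02 = 0.5827 mol H2O
Molar mass of ZnSO4 = 161.45 g/mol → mol ZnSO4 = 13.4 / 161.45 = 0.083
n = 0.5827 / 0.083 = 7.02 ≈ 7 → ZnSO4·7H2O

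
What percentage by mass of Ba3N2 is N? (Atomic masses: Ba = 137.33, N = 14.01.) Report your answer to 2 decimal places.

Molar mass = 3(137.33) + 2(14.01) = 440.010 g/mol
Mass of N per mole = 2 × 14.01 = 28.020 g
% N = 28.020 / 440.010 × 100 = 6.37%

6.37%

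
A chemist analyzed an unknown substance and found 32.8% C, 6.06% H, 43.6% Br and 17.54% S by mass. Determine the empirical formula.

C5H11BrS

Assume 100 g: 32.8 g C, 6.06 g H, 43.6 g Br, 17.54 g S.
n(C) = 32.8/12.01 = 2.731, n(H) = 6.06/1.008 = 6.012, n(Br) = 43.6/79.90 = 0.5457, n(S) = 17.54/32.07 = 0.5469
Smallest is Br at 0.5457 mol; normalising gives C 5.005, H 11.017, Br 1.000, S 1.002
Ratio ≈ 5:11:1:1, so the empirical formula is C5H11BrS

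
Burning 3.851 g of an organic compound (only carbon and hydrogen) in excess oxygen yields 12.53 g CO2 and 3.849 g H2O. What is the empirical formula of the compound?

C2H3

mol C = 12.53 / 44.01 = 0.2847; mass C = 0.2847 × 12.01 = 3.419 g
mol H = 2 × (3.849 / 18.02) = 0.4272; mass H = 0.4272 × 1.008 = 0.4306 g
Smallest is C at 0.2847 mol; normalising gives C 1.000, H 1.500
Multiply by 2: C 2.00, H 3.00 → C2H3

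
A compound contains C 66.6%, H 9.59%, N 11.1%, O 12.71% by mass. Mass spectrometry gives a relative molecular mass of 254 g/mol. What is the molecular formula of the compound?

C14H24N2O2

Assume 100 g: 66.6 g C, 9.59 g H, 11.1 g N, 12.71 g O.
n(C) = 66.6/12.01 = 5.545, n(H) = 9.59/1.008 = 9.514, n(N) = 11.1/14.01 = 0.7923, n(O) = 12.71/16.00 = 0.7944
Smallest is N at 0.7923 mol; normalising gives C 6.999, H 12.008, N 1.000, O 1.003
≈ 7:12:1:1 → C7H12NO
Empirical-formula mass = 126.18 g/mol
n = 254 / 126.18 = 2.01 ≈ 2
Molecular formula = (C7H12NO)×2 = C14H24N2O2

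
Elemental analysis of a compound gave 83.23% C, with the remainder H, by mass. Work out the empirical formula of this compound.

C5H12

Assume 100 g: 83.23 g C, 16.77 g H.
n(C) = 83.23/12.01 = 6.93, n(H) = 16.77/1.008 = 16.64
Smallest is C at 6.93 mol; normalising gives C 1.000, H 2.401
Multiply by 5: C 5.00, H 12.00 → C5H12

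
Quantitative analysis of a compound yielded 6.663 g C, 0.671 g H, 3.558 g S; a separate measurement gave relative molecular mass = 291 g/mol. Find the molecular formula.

C15H18S3

Moles — C: 6.663 / 12.01 = 0.5548 mol; H: 0.671 / 1.008 = 0.6657 mol; S: 3.558 / 32.07 = 0.1109 mol
Divide by the smallest (0.1109 mol S): C 5.001, H 6.000, S 1.000
≈ 5:6:1 → C5H6S
Empirical-formula mass = 98.17 g/mol
n = 291 / 98.17 = 2.96 ≈ 3
Molecular formula = (C5H6S)×3 = C15H18S3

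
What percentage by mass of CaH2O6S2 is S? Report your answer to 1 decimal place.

31.7%

Molar mass = 1(40.08) + 2(1.008) + 6(16.00) + 2(32.07) = 202.236 g/mol
Mass of S per mole = 2 × 32.07 = 64.140 g
% S = 64.140 / 202.236 × 100 = 31.7%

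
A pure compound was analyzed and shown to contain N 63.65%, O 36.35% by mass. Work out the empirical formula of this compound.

N2O

Assume 100 g: 63.65 g N, 36.35 g O.
N: 63.65 g ÷ 14.01 g/mol = 4.543 mol
O: 36.35 g ÷ 16.00 g/mol = 2.272 mol
Divide by the smallest (2.272 mol O): N 2.000, O 1.000
→ N2O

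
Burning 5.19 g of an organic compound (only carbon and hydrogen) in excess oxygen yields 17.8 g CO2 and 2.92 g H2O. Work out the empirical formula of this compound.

C5H4

mol C = 17.8 / 44.01 = 0.4045; mass C = 0.4045 × 12.01 = 4.857 g
mol H = 2 × (2.92 / 18.02) = 0.3241; mass H = 0.3241 × 1.008 = 0.3267 g
Smallest is H at 0.3241 mol; normalising gives C 1.248, H 1.000
Scaling by 4: C 4.99, H 4.00 → C5H4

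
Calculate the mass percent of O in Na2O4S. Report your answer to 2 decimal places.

Molar mass = 2(22.99) + 4(16.00) + 1(32.07) = 142.050 g/mol
Mass of O per mole = 4 × 16.00 = 64.000 g
% O = 64.000 / 142.050 × 100 = 45.05%

45.05%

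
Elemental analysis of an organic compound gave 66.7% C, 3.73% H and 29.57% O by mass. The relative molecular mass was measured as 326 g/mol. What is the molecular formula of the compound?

Assume 100 g: 66.7 g C, 3.73 g H, 29.57 g O.
C: 66.7 g ÷ 12.01 g/mol = 5.554 mol
H: 3.73 g ÷ 1.008 g/mol = 3.7 mol
O: 29.57 g ÷ 16.00 g/mol = 1.848 mol
Smallest is O at 1.848 mol; normalising gives C 3.005, H 2.002, O 1.000
Ratio ≈ 3:2:1, so the empirical formula is C3H2O
Empirical-formula mass = 54.05 g/mol
n = 326 / 54.05 = 6.03 ≈ 6
Molecular formula = (C3H2O)×6 = C18H12O6

C18H12O6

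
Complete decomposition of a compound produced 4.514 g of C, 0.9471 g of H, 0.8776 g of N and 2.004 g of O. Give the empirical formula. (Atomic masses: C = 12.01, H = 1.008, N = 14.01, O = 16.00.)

C: 4.514 g ÷ 12.01 g/mol = 0.3759 mol
H: 0.9471 g ÷ 1.008 g/mol = 0.9396 mol
N: 0.8776 g ÷ 14.01 g/mol = 0.06264 mol
O: 2.004 g ÷ 16.00 g/mol = 0.1253 mol
Ratios (÷ 0.06264): C 6.000, H 15.000, N 1.000, O 1.999
Ratio ≈ 6:15:1:2, so the empirical formula is C6H15NO2

C6H15NO2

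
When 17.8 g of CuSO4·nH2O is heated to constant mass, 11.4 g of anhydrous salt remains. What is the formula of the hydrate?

CuSO4·5H2O

Mass of water lost = 17.8 − 11.4 = 6.4 g → 6.4 / 18.02 = 0.3552 mol H2O
Molar mass of CuSO4 = 159.62 g/mol → mol CuSO4 = 11.4 / 159.62 = 0.07142
n = 0.3552 / 0.07142 = 4.97 ≈ 5 → CuSO4·5H2O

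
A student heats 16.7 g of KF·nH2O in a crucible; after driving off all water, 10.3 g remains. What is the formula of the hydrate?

KF·2H2O

Mass of water lost = 16.7 − 10.3 = 6.4 g → 6.4 / 18.02 = 0.3552 mol H2O
Molar mass of KF = 58.10 g/mol → mol KF = 10.3 / 58.10 = 0.1773
n = 0.3552 / 0.1773 = 2.00 ≈ 2 → KF·2H2O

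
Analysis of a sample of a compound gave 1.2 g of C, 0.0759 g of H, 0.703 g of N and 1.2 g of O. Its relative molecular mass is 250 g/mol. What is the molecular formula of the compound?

C8H6N4O6

n(C) = 1.2/12.01 = 0.09992, n(H) = 0.0759/1.008 = 0.0753, n(N) = 0.703/14.01 = 0.05018, n(O) = 1.2/16.00 = 0.075
Smallest is N at 0.05018 mol; normalising gives C 1.991, H 1.501, N 1.000, O 1.495
×2: C 3.98, H 3.00, N 2.00, O 2.99 → C4H3N2O3
Empirical-formula mass = 127.08 g/mol
n = 250 / 127.08 = 1.97 ≈ 2
Molecular formula = (C4H3N2O3)×2 = C8H6N4O6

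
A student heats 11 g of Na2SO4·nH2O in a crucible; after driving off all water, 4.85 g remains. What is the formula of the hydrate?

Na2SO4·10H2O

Mass of water lost = 11 − 4.85 = 6.15 g → 6.15 / 18.02 = 0.3413 mol H2O
Molar mass of Na2SO4 = 142.05 g/mol → mol Na2SO4 = 4.85 / 142.05 = 0.03414
n = 0.3413 / 0.03414 = 10.00 ≈ 10 → Na2SO4·10H2O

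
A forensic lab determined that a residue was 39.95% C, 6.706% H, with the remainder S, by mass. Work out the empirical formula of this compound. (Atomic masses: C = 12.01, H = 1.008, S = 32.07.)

C2H4S

Assume 100 g: 39.95 g C, 6.706 g H, 53.344 g S.
n(C) = 39.95/12.01 = 3.326, n(H) = 6.706/1.008 = 6.653, n(S) = 53.344/32.07 = 1.663
Ratios (÷ 1.663): C 2.000, H 4.000, S 1.000
→ C2H4S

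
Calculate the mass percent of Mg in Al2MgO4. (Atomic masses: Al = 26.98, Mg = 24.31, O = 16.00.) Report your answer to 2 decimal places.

Molar mass = 2(26.98) + 1(24.31) + 4(16.00) = 142.270 g/mol
Mass of Mg per mole = 1 × 24.31 = 24.310 g
% Mg = 24.310 / 142.270 × 100 = 17.09%

17.09%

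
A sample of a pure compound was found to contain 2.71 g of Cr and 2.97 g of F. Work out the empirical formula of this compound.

CrF3

n(Cr) = 2.71/52.00 = 0.05212, n(F) = 2.97/19.00 = 0.1563
Smallest is Cr at 0.05212 mol; normalising gives Cr 1.000, F 2.999
Ratio ≈ 1:3, so the empirical formula is CrF3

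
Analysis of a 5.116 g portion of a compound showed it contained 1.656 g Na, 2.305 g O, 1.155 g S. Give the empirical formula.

Na2O4S

n(Na) = 1.656/22.99 = 0.07203, n(O) = 2.305/16.00 = 0.1441, n(S) = 1.155/32.07 = 0.03601
Smallest is S at 0.03601 mol; normalising gives Na 2.000, O 4.000, S 1.000
Ratio ≈ 2:4:1, so the empirical formula is Na2O4S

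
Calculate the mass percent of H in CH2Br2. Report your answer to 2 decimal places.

Molar mass = 1(12.01) + 2(1.008) + 2(79.90) = 173.826 g/mol
Mass of H per mole = 2 × 1.008 = 2.016 g
% H = 2.016 / 173.826 × 100 = 1.16%

1.16%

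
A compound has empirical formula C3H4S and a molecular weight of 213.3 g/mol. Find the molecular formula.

Empirical-formula mass = 72.13 g/mol
n = 213.3 / 72.13 = 2.96 ≈ 3
Molecular formula = (C3H4S)3 = C9H12S3

C9H12S3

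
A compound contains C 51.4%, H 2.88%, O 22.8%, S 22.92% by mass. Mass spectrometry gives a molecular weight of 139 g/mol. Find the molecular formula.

Assume 100 g: 51.4 g C, 2.88 g H, 22.8 g O, 22.92 g S.
n(C) = 51.4/12.01 = 4.28, n(H) = 2.88/1.008 = 2.857, n(O) = 22.8/16.00 = 1.425, n(S) = 22.92/32.07 = 0.7147
Smallest is S at 0.7147 mol; normalising gives C 5.988, H 3.998, O 1.994, S 1.000
≈ 6:4:2:1 → C6H4O2S
Empirical-formula mass = 140.16 g/mol
n = 139 / 140.16 = 0.99 ≈ 1
Molecular formula = empirical formula = C6H4O2S

C6H4O2S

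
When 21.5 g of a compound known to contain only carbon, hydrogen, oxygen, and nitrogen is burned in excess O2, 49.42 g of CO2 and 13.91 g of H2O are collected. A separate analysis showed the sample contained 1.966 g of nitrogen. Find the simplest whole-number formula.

C8H11NO2

mol C = 49.42 / 44.01 = 1.123; mass C = 1.123 × 12.01 = 13.49 g
mol H = 2 × (13.91 / 18.02) = 1.544; mass H = 1.544 × 1.008 = 1.556 g
mol N = 1.966 / 14.01 = 0.1403
mass O = 21.5 − (17.01) = 4.491 g → mol O = 0.2807
Smallest is N at 0.1403 mol; normalising gives C 8.002, H 11.002, N 1.000, O 2.000
≈ 8:11:1:2 → C8H11NO2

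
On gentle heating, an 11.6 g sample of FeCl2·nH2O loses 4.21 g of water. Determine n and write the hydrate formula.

FeCl2·4H2O

Mass of anhydrous FeCl2 = 11.6 − 4.21 = 7.39 g
mol H2O = 4.21 / 18.02 = 0.2336
Molar mass of FeCl2 = 126.75 g/mol → mol FeCl2 = 7.39 / 126.75 = 0.0583
n = 0.2336 / 0.0583 = 4.01 ≈ 4 → FeCl2·4H2O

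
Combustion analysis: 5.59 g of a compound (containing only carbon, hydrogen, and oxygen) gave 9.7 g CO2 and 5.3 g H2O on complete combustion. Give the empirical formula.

mol C = 9.7 / 44.01 = 0.2204; mass C = 0.2204 × 12.01 = 2.647 g
mol H = 2 × (5.3 / 18.02) = 0.5882; mass H = 0.5882 × 1.008 = 0.5929 g
mass O = 5.59 − (3.240) = 2.350 g → mol O = 0.1469
Divide by the smallest (0.1469 mol O): C 1.501, H 4.005, O 1.000
Multiply by 2: C 3.00, H 8.01, O 2.00 → C3H8O2

C3H8O2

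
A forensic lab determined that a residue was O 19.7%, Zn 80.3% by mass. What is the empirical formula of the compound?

OZn

Assume 100 g: 19.7 g O, 80.3 g Zn.
O: 19.7 g ÷ 16.00 g/mol = 1.231 mol
Zn: 80.3 g ÷ 65.38 g/mol = 1.228 mol
Ratios (÷ 1.228): O 1.002, Zn 1.000
→ OZn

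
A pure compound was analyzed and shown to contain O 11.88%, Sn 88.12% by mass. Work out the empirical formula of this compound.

OSn

Assume 100 g: 11.88 g O, 88.12 g Sn.
n(O) = 11.88/16.00 = 0.7425, n(Sn) = 88.12/118.71 = 0.7423
Smallest is Sn at 0.7423 mol; normalising gives O 1.000, Sn 1.000
Ratio ≈ 1:1, so the empirical formula is OSn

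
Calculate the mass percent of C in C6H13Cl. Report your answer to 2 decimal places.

59.74%

Molar mass = 6(12.01) + 13(1.008) + 1(35.45) = 120.614 g/mol
Mass of C per mole = 6 × 12.01 = 72.060 g
% C = 72.060 / 120.614 × 100 = 59.74%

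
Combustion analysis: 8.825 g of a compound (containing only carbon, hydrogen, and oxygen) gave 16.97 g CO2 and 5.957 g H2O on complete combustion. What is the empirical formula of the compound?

C7H12O4

mol C = 16.97 / 44.01 = 0.3856; mass C = 0.3856 × 12.01 = 4.631 g
mol H = 2 × (5.957 / 18.02) = 0.6612; mass H = 0.6612 × 1.008 = 0.6664 g
mass O = 8.825 − (5.297) = 3.528 g → mol O = 0.2205
Divide by the smallest (0.2205 mol O): C 1.749, H 2.999, O 1.000
Multiply by 4: C 7.00, H 12.00, O 4.00 → C7H12O4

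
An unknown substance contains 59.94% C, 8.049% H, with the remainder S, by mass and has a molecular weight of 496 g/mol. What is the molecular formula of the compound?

Assume 100 g: 59.94 g C, 8.049 g H, 32.011 g S.
C: 59.94 g ÷ 12.01 g/mol = 4.991 mol
H: 8.049 g ÷ 1.008 g/mol = 7.985 mol
S: 32.011 g ÷ 32.07 g/mol = 0.9982 mol
Ratios (÷ 0.9982): C 5.000, H 8.000, S 1.000
→ C5H8S
Empirical-formula mass = 100.18 g/mol
n = 496 / 100.18 = 4.95 ≈ 5
Molecular formula = (C5H8S)×5 = C25H40S5

C25H40S5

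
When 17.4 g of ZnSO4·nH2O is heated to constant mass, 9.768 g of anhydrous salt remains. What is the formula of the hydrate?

Mass of water lost = 17.4 − 9.768 = 7.632 g → 7.632 / 18.02 = 0.4235 mol H2O
Molar mass of ZnSO4 = 161.45 g/mol → mol ZnSO4 = 9.768 / 161.45 = 0.0605
n = 0.4235 / 0.0605 = 7.00 ≈ 7 → ZnSO4·7H2O

ZnSO4·7H2O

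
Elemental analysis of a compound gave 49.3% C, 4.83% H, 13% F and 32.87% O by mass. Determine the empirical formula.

C6H7FO3

Assume 100 g: 49.3 g C, 4.83 g H, 13 g F, 32.87 g O.
n(C) = 49.3/12.01 = 4.105, n(H) = 4.83/1.008 = 4.792, n(F) = 13/19.00 = 0.6842, n(O) = 32.87/16.00 = 2.054
Ratios (÷ 0.6842): C 5.999, H 7.003, F 1.000, O 3.003
Ratio ≈ 6:7:1:3, so the empirical formula is C6H7FO3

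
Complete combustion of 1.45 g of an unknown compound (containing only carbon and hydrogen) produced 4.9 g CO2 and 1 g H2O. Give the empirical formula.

CH

mol C = 4.9 / 44.01 = 0.1113; mass C = 0.1113 × 12.01 = 1.337 g
mol H = 2 × (1 / 18.02) = 0.1110; mass H = 0.1110 × 1.008 = 0.1119 g
Ratios (÷ 0.111): C 1.003, H 1.000
→ CH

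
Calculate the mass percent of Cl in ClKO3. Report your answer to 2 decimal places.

Molar mass = 1(35.45) + 1(39.10) + 3(16.00) = 122.550 g/mol
Mass of Cl per mole = 1 × 35.45 = 35.450 g
% Cl = 35.450 / 122.550 × 100 = 28.93%

28.93%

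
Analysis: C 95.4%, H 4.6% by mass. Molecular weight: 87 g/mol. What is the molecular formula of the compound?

C7H4

Assume 100 g: 95.4 g C, 4.6 g H.
Moles — C: 95.4 / 12.01 = 7.943 mol; H: 4.6 / 1.008 = 4.563 mol
Smallest is H at 4.563 mol; normalising gives C 1.741, H 1.000
Scaling by 4: C 6.96, H 4.00 → C7H4
Empirical-formula mass = 88.10 g/mol
n = 87 / 88.10 = 0.99 ≈ 1
Molecular formula = empirical formula = C7H4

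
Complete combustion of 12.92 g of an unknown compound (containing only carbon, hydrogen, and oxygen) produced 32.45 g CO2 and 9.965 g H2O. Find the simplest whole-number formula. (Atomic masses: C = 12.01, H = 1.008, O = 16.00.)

C4H6O

mol C = 32.45 / 44.01 = 0.7373; mass C = 0.7373 × 12.01 = 8.855 g
mol H = 2 × (9.965 / 18.02) = 1.106; mass H = 1.106 × 1.008 = 1.115 g
mass O = 12.92 − (9.970) = 2.950 g → mol O = 0.1844
Ratios (÷ 0.1844): C 3.999, H 5.999, O 1.000
→ C4H6O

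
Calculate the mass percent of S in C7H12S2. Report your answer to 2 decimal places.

40.01%

Molar mass = 7(12.01) + 12(1.008) + 2(32.07) = 160.306 g/mol
Mass of S per mole = 2 × 32.07 = 64.140 g
% S = 64.140 / 160.306 × 100 = 40.01%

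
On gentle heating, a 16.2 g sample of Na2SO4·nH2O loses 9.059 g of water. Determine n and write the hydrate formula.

Na2SO4·10H2O

Mass of anhydrous Na2SO4 = 16.2 − 9.059 = 7.141 g
mol H2O = 9.059 / 18.02 = 0.5027
Molar mass of Na2SO4 = 142.05 g/mol → mol Na2SO4 = 7.141 / 142.05 = 0.05027
n = 0.5027 / 0.05027 = 10.00 ≈ 10 → Na2SO4·10H2O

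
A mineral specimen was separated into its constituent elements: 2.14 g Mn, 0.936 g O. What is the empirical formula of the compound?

Mn: 2.14 g ÷ 54.94 g/mol = 0.03895 mol
O: 0.936 g ÷ 16.00 g/mol = 0.0585 mol
Ratios (÷ 0.03895): Mn 1.000, O 1.502
×2: Mn 2.00, O 3.00 → Mn2O3

Mn2O3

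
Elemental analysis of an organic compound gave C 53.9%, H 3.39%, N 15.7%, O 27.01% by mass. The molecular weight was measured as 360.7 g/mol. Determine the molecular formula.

Assume 100 g: 53.9 g C, 3.39 g H, 15.7 g N, 27.01 g O.
n(C) = 53.9/12.01 = 4.488, n(H) = 3.39/1.008 = 3.363, n(N) = 15.7/14.01 = 1.121, n(O) = 27.01/16.00 = 1.688
Divide by the smallest (1.121 mol N): C 4.005, H 3.001, N 1.000, O 1.506
×2: C 8.01, H 6.00, N 2.00, O 3.01 → C8H6N2O3
Empirical-formula mass = 178.15 g/mol
n = 360.7 / 178.15 = 2.02 ≈ 2
Molecular formula = (C8H6N2O3)×2 = C16H12N4O6

C16H12N4O6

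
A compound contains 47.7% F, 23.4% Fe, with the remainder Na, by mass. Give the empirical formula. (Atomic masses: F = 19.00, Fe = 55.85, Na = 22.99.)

Assume 100 g: 47.7 g F, 23.4 g Fe, 28.9 g Na.
F: 47.7 g ÷ 19.00 g/mol = 2.511 mol
Fe: 23.4 g ÷ 55.85 g/mol = 0.419 mol
Na: 28.9 g ÷ 22.99 g/mol = 1.257 mol
Divide by the smallest (0.419 mol Fe): F 5.992, Fe 1.000, Na 3.000
Ratio ≈ 6:1:3, so the empirical formula is F6FeNa3

F6FeNa3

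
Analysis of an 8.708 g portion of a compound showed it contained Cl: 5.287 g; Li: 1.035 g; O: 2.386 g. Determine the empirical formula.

Cl: 5.287 g ÷ 35.45 g/mol = 0.1491 mol
Li: 1.035 g ÷ 6.94 g/mol = 0.1491 mol
O: 2.386 g ÷ 16.00 g/mol = 0.1491 mol
Divide by the smallest (0.1491 mol O): Cl 1.000, Li 1.000, O 1.000
→ ClLiO

ClLiO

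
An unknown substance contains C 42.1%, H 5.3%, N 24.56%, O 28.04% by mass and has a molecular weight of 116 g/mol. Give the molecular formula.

C4H6N2O2

Assume 100 g: 42.1 g C, 5.3 g H, 24.56 g N, 28.04 g O.
C: 42.1 g ÷ 12.01 g/mol = 3.505 mol
H: 5.3 g ÷ 1.008 g/mol = 5.258 mol
N: 24.56 g ÷ 14.01 g/mol = 1.753 mol
O: 28.04 g ÷ 16.00 g/mol = 1.752 mol
Smallest is O at 1.752 mol; normalising gives C 2.000, H 3.000, N 1.000, O 1.000
Ratio ≈ 2:3:1:1, so the empirical formula is C2H3NO
Empirical-formula mass = 57.05 g/mol
n = 116 / 57.05 = 2.03 ≈ 2
Molecular formula = (C2H3NO)×2 = C4H6N2O2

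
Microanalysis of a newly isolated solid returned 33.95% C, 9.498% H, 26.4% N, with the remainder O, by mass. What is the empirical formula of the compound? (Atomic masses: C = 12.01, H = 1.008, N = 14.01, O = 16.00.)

Assume 100 g: 33.95 g C, 9.498 g H, 26.4 g N, 30.152 g O.
n(C) = 33.95/12.01 = 2.827, n(H) = 9.498/1.008 = 9.423, n(N) = 26.4/14.01 = 1.884, n(O) = 30.152/16.00 = 1.885
Smallest is N at 1.884 mol; normalising gives C 1.500, H 5.000, N 1.000, O 1.000
Multiply by 2: C 3.00, H 10.00, N 2.00, O 2.00 → C3H10N2O2

C3H10N2O2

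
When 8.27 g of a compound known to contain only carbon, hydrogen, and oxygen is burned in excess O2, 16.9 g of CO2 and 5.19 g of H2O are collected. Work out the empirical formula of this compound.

C2H3O

mol C = 16.9 / 44.01 = 0.3840; mass C = 0.3840 × 12.01 = 4.612 g
mol H = 2 × (5.19 / 18.02) = 0.5760; mass H = 0.5760 × 1.008 = 0.5806 g
mass O = 8.27 − (5.193) = 3.077 g → mol O = 0.1923
Smallest is O at 0.1923 mol; normalising gives C 1.996, H 2.995, O 1.000
→ C2H3O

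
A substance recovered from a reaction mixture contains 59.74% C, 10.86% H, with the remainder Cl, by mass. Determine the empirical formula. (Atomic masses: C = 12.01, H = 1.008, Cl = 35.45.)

C6H13Cl

Assume 100 g: 59.74 g C, 10.86 g H, 29.4 g Cl.
n(C) = 59.74/12.01 = 4.974, n(H) = 10.86/1.008 = 10.77, n(Cl) = 29.4/35.45 = 0.8293
Ratios (÷ 0.8293): C 5.998, H 12.991, Cl 1.000
≈ 6:13:1 → C6H13Cl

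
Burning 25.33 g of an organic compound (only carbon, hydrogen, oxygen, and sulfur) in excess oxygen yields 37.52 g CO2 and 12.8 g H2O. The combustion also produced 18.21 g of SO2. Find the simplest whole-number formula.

mol C = 37.52 / 44.01 = 0.8525; mass C = 0.8525 × 12.01 = 10.24 g
mol H = 2 × (12.8 / 18.02) = 1.421; mass H = 1.421 × 1.008 = 1.432 g
mol S = 18.21 / 64.07 = 0.2842; mass S = 9.115 g
mass O = 25.33 − (20.79) = 4.544 g → mol O = 0.2840
Divide by the smallest (0.284 mol O): C 3.002, H 5.002, O 1.000, S 1.001
Ratio ≈ 3:5:1:1, so the empirical formula is C3H5OS

C3H5OS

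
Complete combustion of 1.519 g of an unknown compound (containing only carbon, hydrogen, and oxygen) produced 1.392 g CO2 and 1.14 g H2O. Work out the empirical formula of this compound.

mol C = 1.392 / 44.01 = 0.03163; mass C = 0.03163 × 12.01 = 0.3799 g
mol H = 2 × (1.14 / 18.02) = 0.1265; mass H = 0.1265 × 1.008 = 0.1275 g
mass O = 1.519 − (0.5074) = 1.012 g → mol O = 0.06322
Ratios (÷ 0.03163): C 1.000, H 4.000, O 1.999
→ CH4O2

CH4O2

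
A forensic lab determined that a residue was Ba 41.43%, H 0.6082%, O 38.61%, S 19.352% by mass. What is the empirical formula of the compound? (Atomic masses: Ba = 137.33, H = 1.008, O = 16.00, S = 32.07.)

BaH2O8S2

Assume 100 g: 41.43 g Ba, 0.6082 g H, 38.61 g O, 19.352 g S.
Ba: 41.43 g ÷ 137.33 g/mol = 0.3017 mol
H: 0.6082 g ÷ 1.008 g/mol = 0.6034 mol
O: 38.61 g ÷ 16.00 g/mol = 2.413 mol
S: 19.352 g ÷ 32.07 g/mol = 0.6034 mol
Smallest is Ba at 0.3017 mol; normalising gives Ba 1.000, H 2.000, O 7.999, S 2.000
≈ 1:2:8:2 → BaH2O8S2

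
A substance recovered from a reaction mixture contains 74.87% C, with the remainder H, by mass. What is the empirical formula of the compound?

Assume 100 g: 74.87 g C, 25.13 g H.
Moles — C: 74.87 / 12.01 = 6.234 mol; H: 25.13 / 1.008 = 24.93 mol
Ratios (÷ 6.234): C 1.000, H 3.999
≈ 1:4 → CH4

CH4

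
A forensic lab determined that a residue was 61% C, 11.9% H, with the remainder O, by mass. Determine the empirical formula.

Assume 100 g: 61 g C, 11.9 g H, 27.1 g O.
C: 61 g ÷ 12.01 g/mol = 5.079 mol
H: 11.9 g ÷ 1.008 g/mol = 11.81 mol
O: 27.1 g ÷ 16.00 g/mol = 1.694 mol
Divide by the smallest (1.694 mol O): C 2.999, H 6.970, O 1.000
→ C3H7O

C3H7O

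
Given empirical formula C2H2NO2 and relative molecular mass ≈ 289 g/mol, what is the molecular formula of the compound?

Empirical-formula mass = 72.05 g/mol
n = 289 / 72.05 = 4.01 ≈ 4
Molecular formula = (C2H2NO2)4 = C8H8N4O8

C8H8N4O8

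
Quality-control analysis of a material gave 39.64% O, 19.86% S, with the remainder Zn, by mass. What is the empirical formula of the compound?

O4SZn

Assume 100 g: 39.64 g O, 19.86 g S, 40.5 g Zn.
O: 39.64 g ÷ 16.00 g/mol = 2.478 mol
S: 19.86 g ÷ 32.07 g/mol = 0.6193 mol
Zn: 40.5 g ÷ 65.38 g/mol = 0.6195 mol
Smallest is S at 0.6193 mol; normalising gives O 4.001, S 1.000, Zn 1.000
→ O4SZn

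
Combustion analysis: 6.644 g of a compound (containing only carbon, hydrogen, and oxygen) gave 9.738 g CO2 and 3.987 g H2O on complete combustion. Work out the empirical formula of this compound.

CH2O

mol C = 9.738 / 44.01 = 0.2213; mass C = 0.2213 × 12.01 = 2.657 g
mol H = 2 × (3.987 / 18.02) = 0.4425; mass H = 0.4425 × 1.008 = 0.4460 g
mass O = 6.644 − (3.103) = 3.541 g → mol O = 0.2213
Divide by the smallest (0.2213 mol C): C 1.000, H 2.000, O 1.000
→ CH2O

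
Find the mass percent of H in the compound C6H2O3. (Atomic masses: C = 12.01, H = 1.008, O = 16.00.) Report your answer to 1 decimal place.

Molar mass = 6(12.01) + 2(1.008) + 3(16.00) = 122.076 g/mol
Mass of H per mole = 2 × 1.008 = 2.016 g
% H = 2.016 / 122.076 × 100 = 1.7%

1.7%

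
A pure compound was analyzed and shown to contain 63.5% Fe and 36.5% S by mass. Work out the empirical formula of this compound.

FeS

Assume 100 g: 63.5 g Fe, 36.5 g S.
Fe: 63.5 g ÷ 55.85 g/mol = 1.137 mol
S: 36.5 g ÷ 32.07 g/mol = 1.138 mol
Smallest is Fe at 1.137 mol; normalising gives Fe 1.000, S 1.001
≈ 1:1 → FeS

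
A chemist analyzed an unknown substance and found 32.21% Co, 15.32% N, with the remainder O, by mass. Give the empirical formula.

CoN2O6

Assume 100 g: 32.21 g Co, 15.32 g N, 52.47 g O.
Moles — Co: 32.21 / 58.93 = 0.5466 mol; N: 15.32 / 14.01 = 1.094 mol; O: 52.47 / 16.00 = 3.279 mol
Ratios (÷ 0.5466): Co 1.000, N 2.001, O 6.000
→ CoN2O6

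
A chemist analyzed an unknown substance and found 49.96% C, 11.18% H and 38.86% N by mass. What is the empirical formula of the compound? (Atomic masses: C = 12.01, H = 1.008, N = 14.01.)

C3H8N2

Assume 100 g: 49.96 g C, 11.18 g H, 38.86 g N.
Moles — C: 49.96 / 12.01 = 4.16 mol; H: 11.18 / 1.008 = 11.09 mol; N: 38.86 / 14.01 = 2.774 mol
Ratios (÷ 2.774): C 1.500, H 3.999, N 1.000
Scaling by 2: C 3.00, H 8.00, N 2.00 → C3H8N2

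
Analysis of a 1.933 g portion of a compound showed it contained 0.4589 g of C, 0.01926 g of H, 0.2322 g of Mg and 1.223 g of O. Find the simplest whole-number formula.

n(C) = 0.4589/12.01 = 0.03821, n(H) = 0.01926/1.008 = 0.01911, n(Mg) = 0.2322/24.31 = 0.009552, n(O) = 1.223/16.00 = 0.07644
Divide by the smallest (0.009552 mol Mg): C 4.000, H 2.000, Mg 1.000, O 8.003
≈ 4:2:1:8 → C4H2MgO8

C4H2MgO8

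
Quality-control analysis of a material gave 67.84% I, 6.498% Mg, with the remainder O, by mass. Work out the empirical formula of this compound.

I2MgO6

Assume 100 g: 67.84 g I, 6.498 g Mg, 25.662 g O.
I: 67.84 g ÷ 126.90 g/mol = 0.5346 mol
Mg: 6.498 g ÷ 24.31 g/mol = 0.2673 mol
O: 25.662 g ÷ 16.00 g/mol = 1.604 mol
Divide by the smallest (0.2673 mol Mg): I 2.000, Mg 1.000, O 6.000
≈ 2:1:6 → I2MgO6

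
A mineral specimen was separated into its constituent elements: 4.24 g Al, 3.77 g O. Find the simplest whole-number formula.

Al2O3

Moles — Al: 4.24 / 26.98 = 0.1572 mol; O: 3.77 / 16.00 = 0.2356 mol
Divide by the smallest (0.1572 mol Al): Al 1.000, O 1.499
Multiply by 2: Al 2.00, O 3.00 → Al2O3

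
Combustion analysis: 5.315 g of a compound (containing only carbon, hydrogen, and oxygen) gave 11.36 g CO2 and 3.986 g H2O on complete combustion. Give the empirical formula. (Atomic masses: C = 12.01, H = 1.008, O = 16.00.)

mol C = 11.36 / 44.01 = 0.2581; mass C = 0.2581 × 12.01 = 3.100 g
mol H = 2 × (3.986 / 18.02) = 0.4424; mass H = 0.4424 × 1.008 = 0.4459 g
mass O = 5.315 − (3.546) = 1.769 g → mol O = 0.1106
Smallest is O at 0.1106 mol; normalising gives C 2.335, H 4.001, O 1.000
×3: C 7.00, H 12.00, O 3.00 → C7H12O3

C7H12O3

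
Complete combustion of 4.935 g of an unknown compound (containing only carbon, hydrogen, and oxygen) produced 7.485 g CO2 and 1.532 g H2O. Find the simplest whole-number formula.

CHO

mol C = 7.485 / 44.01 = 0.1701; mass C = 0.1701 × 12.01 = 2.043 g
mol H = 2 × (1.532 / 18.02) = 0.1700; mass H = 0.1700 × 1.008 = 0.1714 g
mass O = 4.935 − (2.214) = 2.721 g → mol O = 0.1701
Ratios (÷ 0.17): C 1.000, H 1.000, O 1.000
Ratio ≈ 1:1:1, so the empirical formula is CHO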